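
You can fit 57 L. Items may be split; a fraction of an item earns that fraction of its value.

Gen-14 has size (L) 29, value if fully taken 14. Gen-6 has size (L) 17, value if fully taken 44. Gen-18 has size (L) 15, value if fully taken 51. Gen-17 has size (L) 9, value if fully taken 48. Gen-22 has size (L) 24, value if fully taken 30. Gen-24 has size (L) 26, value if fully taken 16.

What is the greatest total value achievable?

Rank by value-to-size ratio: Gen-17 48/9≈5.33, Gen-18 51/15≈3.4, Gen-6 44/17≈2.59, Gen-22 30/24≈1.25, Gen-24 16/26≈0.615, Gen-14 14/29≈0.483.
All 9 L of Gen-17 fit (value 48) ; 48 remain.
Gen-18: take in full, 15 L for value 51 ; 33 left.
Gen-6: take in full, 17 L for value 44 ; 16 left.
Only 16 L remain; take 16/24 of Gen-22 for value 30×16/24 = 20.
Total value = 163.

163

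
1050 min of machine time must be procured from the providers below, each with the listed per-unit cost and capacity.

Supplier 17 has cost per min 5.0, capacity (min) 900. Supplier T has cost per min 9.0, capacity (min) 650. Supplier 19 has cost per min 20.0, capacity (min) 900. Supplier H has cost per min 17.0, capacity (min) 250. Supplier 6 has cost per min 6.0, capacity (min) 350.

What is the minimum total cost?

Cheapest first:
Take 900 from Supplier 17 at 5.0 → need 150 more.
Supplier 6 (6.0): take the remaining 150 → done.
Supplier T, Supplier H, Supplier 19: unused.
Cost = 900×5.0 + 150×6.0 = 5400.

5400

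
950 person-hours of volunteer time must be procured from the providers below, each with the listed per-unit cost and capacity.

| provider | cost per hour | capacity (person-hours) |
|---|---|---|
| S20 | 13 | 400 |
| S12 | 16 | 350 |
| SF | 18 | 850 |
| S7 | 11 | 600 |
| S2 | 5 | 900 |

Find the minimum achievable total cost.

Cheapest first:
Take 900 from S2 at 5 → need 50 more.
S7 (11): take the remaining 50 → done.
S20, S12, SF: unused.
Cost = 900×5 + 50×11 = 5050.

5050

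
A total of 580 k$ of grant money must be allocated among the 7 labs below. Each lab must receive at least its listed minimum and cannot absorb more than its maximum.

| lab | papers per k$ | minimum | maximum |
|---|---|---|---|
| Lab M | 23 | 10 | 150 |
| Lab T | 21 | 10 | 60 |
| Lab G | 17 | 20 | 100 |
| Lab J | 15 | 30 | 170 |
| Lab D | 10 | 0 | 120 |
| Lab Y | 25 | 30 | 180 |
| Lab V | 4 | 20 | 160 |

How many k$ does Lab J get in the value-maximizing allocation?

70

Meeting every minimum uses 10+10+20+30+0+30+20 = 120 k$, leaving 460.
Highest papers per k$ first: Lab Y 25 > Lab M 23 > Lab T 21 > Lab G 17 > Lab J 15 > Lab D 10 > Lab V 4.
Give Lab Y 150 more to hit its cap of 180 ; 310 left.
Lab M: +140 to 150 (cap) ; 170 left.
Give Lab T 50 more to hit its cap of 60 ; 120 left.
Give Lab G 80 more to hit its cap of 100 ; 40 left.
Only 40 left; Lab J takes them to reach 70.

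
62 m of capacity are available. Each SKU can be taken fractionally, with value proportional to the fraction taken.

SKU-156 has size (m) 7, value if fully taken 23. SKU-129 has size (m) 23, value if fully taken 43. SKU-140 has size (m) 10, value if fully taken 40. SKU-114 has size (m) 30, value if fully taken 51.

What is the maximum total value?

Best value per unit of size first: SKU-140 40/10≈4, SKU-156 23/7≈3.29, SKU-129 43/23≈1.87, SKU-114 51/30≈1.7.
All 10 m of SKU-140 fit (value 40) → 52 remain.
All 7 m of SKU-156 fit (value 23) → 45 remain.
SKU-129: take in full, 23 m for value 43 → 22 left.
Fill the last 22 m with part of SKU-114: 22/30 of it earns 37.4.
Total value = 143.4.

143.4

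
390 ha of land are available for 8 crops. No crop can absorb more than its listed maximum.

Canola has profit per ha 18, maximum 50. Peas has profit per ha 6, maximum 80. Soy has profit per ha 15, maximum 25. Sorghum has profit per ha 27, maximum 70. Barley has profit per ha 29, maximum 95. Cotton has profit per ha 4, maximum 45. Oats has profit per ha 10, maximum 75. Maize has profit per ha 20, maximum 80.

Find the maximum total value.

8220

Rank by profit per ha: Barley 29 > Sorghum 27 > Maize 20 > Canola 18 > Soy 15 > Oats 10 > Peas 6 > Cotton 4.
Barley: +95 to 95 (cap) — 295 left.
Give Sorghum 70 to hit its cap of 70 — 225 left.
Give Maize 80 to hit its cap of 80 — 145 left.
Canola takes 50 to reach its cap of 50 — 95 left.
Soy takes 25 to reach its cap of 25 — 70 left.
Only 70 left; Oats takes them to reach 70.
Total = 18×50 + 15×25 + 27×70 + 29×95 + 10×70 + 20×80 = 8220.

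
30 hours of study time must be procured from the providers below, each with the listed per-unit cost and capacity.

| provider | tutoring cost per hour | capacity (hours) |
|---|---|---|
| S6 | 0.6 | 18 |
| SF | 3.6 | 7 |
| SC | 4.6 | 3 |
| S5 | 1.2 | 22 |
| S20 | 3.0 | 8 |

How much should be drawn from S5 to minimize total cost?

12

Cheapest first:
S6 (0.6): use full 18 — 12 hours to go.
S5 at 1.2: take 12 of its 22 — requirement met.
S20, SF, SC: unused.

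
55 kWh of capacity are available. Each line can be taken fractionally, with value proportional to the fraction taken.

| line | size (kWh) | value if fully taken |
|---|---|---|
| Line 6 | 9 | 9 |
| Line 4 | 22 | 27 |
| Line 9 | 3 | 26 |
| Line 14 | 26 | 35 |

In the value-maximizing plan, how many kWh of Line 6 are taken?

Rank by value-to-size ratio: Line 9 26/3≈8.67, Line 14 35/26≈1.35, Line 4 27/22≈1.23, Line 6 9/9≈1.
Line 9: take in full, 3 kWh for value 26 — 52 left.
Take all of Line 14 (26 kWh, value 35) — 26 kWh left.
Line 4: take in full, 22 kWh for value 27 — 4 left.
Only 4 kWh remain; take 4/9 of Line 6 for value 9×4/9 = 4.

4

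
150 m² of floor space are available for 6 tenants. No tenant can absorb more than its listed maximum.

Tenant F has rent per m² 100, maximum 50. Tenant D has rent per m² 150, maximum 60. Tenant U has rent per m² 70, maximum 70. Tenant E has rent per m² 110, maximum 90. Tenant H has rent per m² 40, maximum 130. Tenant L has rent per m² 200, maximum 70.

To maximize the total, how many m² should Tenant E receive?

20

Rank by rent per m²: Tenant L 200 > Tenant D 150 > Tenant E 110 > Tenant F 100 > Tenant U 70 > Tenant H 40.
Tenant L takes 70 to reach its cap of 70 → 80 left.
Tenant D: +60 to 60 (cap) → 20 left.
Tenant E has room for 90 but only 20 remain, so it gets 20.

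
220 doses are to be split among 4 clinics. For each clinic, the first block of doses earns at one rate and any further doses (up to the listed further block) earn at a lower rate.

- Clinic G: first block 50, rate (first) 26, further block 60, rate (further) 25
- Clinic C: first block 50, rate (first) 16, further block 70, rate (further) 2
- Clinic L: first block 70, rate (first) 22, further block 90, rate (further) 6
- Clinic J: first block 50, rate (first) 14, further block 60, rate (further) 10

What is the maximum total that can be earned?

Rank every tier by rate: Clinic G/tier1 26 > Clinic G/tier2 25 > Clinic L/tier1 22 > Clinic C/tier1 16 > Clinic J/tier1 14 > Clinic J/tier2 10 > Clinic L/tier2 6 > Clinic C/tier2 2.
Clinic G tier1 at 26: fill all 50 — 170 left.
Clinic G/tier2 (25): +60 — 110 left.
Clinic L/tier1 (22): +70 — 40 left.
40 remain; put them into Clinic C tier1 at 16.
Total = 26×50 + 25×60 + 22×70 + 16×40 = 4980.

4980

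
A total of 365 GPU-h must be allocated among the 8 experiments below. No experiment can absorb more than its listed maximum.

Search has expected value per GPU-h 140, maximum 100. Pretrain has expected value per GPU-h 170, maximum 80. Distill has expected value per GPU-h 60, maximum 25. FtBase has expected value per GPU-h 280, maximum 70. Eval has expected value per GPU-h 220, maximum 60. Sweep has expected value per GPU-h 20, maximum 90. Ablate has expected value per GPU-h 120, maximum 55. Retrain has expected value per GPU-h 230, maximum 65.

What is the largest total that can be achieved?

73950

Highest expected value per GPU-h first: FtBase 280 > Retrain 230 > Eval 220 > Pretrain 170 > Search 140 > Ablate 120 > Distill 60 > Sweep 20.
Give FtBase 70 to hit its cap of 70 — 295 left.
Retrain takes 65 to reach its cap of 65 — 230 left.
Eval takes 60 to reach its cap of 60 — 170 left.
Pretrain: +80 to 80 (cap) — 90 left.
Only 90 left; Search takes them to reach 90.
Total = 140×90 + 170×80 + 280×70 + 220×60 + 230×65 = 73950.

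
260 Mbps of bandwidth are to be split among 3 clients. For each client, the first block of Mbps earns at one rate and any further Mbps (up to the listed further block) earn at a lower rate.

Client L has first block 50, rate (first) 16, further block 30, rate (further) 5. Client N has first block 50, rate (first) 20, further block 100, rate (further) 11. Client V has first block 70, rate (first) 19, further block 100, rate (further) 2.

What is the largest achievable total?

4120

Order all 6 blocks by rate: Client N/T1 20 > Client V/T1 19 > Client L/T1 16 > Client N/T2 11 > Client L/T2 5 > Client V/T2 2.
Client N/T1 (20): +50 → 210 left.
Client V T1 at 19: fill all 70 → 140 left.
Fill Client L T1 block (50 at 16) → 90 left.
90 remain; put them into Client N T2 at 11.
Total = 20×50 + 19×70 + 16×50 + 11×90 = 4120.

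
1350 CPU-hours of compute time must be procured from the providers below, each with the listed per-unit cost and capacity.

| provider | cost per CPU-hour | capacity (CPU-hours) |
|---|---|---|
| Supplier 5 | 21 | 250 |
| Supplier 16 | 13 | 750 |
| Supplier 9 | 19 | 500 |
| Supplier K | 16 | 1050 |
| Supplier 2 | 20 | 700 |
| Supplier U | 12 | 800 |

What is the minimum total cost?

16750

Use providers in increasing cost order.
Supplier U (12): use full 800 ; 550 CPU-hours to go.
Supplier 16 at 13: take 550 of its 750 ; requirement met.
Supplier K, Supplier 9, Supplier 2, Supplier 5: unused.
Cost = 800×12 + 550×13 = 16750.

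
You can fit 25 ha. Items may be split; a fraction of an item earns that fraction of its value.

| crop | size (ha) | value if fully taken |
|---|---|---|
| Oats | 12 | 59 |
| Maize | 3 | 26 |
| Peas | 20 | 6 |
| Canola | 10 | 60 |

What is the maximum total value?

145

Best value per unit of size first: Maize 26/3≈8.67, Canola 60/10≈6, Oats 59/12≈4.92, Peas 6/20≈0.3.
Take all of Maize (3 ha, value 26) — 22 ha left.
Canola: take in full, 10 ha for value 60 — 12 left.
Oats: take in full, 12 ha for value 59 — 0 left.
Total value = 145.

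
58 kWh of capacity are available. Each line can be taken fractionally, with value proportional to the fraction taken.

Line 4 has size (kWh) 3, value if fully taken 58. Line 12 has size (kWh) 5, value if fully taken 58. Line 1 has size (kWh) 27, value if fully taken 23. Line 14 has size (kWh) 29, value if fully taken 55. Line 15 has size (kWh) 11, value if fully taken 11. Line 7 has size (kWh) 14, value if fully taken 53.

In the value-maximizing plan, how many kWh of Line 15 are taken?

7

Rank by value-to-size ratio: Line 4 58/3≈19.3, Line 12 58/5≈11.6, Line 7 53/14≈3.79, Line 14 55/29≈1.9, Line 15 11/11≈1, Line 1 23/27≈0.852.
Take all of Line 4 (3 kWh, value 58) — 55 kWh left.
All 5 kWh of Line 12 fit (value 58) — 50 remain.
All 14 kWh of Line 7 fit (value 53) — 36 remain.
Line 14: take in full, 29 kWh for value 55 — 7 left.
Fill the last 7 kWh with part of Line 15: 7/11 of it earns 7.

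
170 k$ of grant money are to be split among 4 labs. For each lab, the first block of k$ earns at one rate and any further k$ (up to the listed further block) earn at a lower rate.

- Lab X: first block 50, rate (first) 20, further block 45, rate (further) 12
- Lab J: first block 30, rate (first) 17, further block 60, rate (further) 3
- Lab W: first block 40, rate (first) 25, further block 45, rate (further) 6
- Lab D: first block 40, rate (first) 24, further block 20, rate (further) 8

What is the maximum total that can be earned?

Order all 8 blocks by rate: Lab W/T1 25 > Lab D/T1 24 > Lab X/T1 20 > Lab J/T1 17 > Lab X/T2 12 > Lab D/T2 8 > Lab W/T2 6 > Lab J/T2 3.
Lab W/T1 (25): +40 → 130 left.
Fill Lab D T1 block (40 at 24) → 90 left.
Lab X/T1 (20): +50 → 40 left.
Fill Lab J T1 block (30 at 17) → 10 left.
Lab X/T2: +10 of 45 at 12; pool empty.
Total = 25×40 + 24×40 + 20×50 + 17×30 + 12×10 = 3590.

3590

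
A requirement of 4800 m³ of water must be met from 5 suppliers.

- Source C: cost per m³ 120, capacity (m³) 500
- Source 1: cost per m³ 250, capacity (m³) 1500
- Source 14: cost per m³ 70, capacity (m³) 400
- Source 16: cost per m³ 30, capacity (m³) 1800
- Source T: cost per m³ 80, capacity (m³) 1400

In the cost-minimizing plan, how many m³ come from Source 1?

700

Cheapest first:
Take 1800 from Source 16 at 30 → need 3000 more.
Source 14 (70): use full 400 → 2600 m³ to go.
Source T at 80: take all 1400 m³ → 1200 still needed.
Take 500 from Source C at 120 → need 700 more.
Source 1 (250): take the remaining 700 → done.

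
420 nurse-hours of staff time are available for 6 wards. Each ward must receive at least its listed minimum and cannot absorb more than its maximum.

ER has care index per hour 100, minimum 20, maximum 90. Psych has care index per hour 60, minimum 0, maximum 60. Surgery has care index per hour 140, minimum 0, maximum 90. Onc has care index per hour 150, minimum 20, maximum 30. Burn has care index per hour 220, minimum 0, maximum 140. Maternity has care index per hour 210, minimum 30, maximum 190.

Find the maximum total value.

Meeting every minimum uses 20+0+0+20+0+30 = 70 nurse-hours, leaving 350.
Rank by care index per hour: Burn 220 > Maternity 210 > Onc 150 > Surgery 140 > ER 100 > Psych 60.
Give Burn 140 more to hit its cap of 140 → 210 left.
Maternity takes 160 more to reach its cap of 190 → 50 left.
Onc: +10 to 30 (cap) → 40 left.
Surgery has room for 90 more but only 40 remain, so it gets 40.
Total = 100×20 + 140×40 + 150×30 + 220×140 + 210×190 = 82800.

82800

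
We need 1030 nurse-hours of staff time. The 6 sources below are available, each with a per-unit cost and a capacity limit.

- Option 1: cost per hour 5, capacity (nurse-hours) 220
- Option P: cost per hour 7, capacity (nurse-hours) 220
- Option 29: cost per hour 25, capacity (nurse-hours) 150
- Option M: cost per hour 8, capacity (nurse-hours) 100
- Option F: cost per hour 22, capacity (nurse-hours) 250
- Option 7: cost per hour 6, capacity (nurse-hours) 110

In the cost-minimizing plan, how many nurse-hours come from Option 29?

130

Use sources in increasing cost order.
Option 1 (5): use full 220 ; 810 nurse-hours to go.
Option 7 (6): use full 110 ; 700 nurse-hours to go.
Take 220 from Option P at 7 ; need 480 more.
Take 100 from Option M at 8 ; need 380 more.
Take 250 from Option F at 22 ; need 130 more.
Option 29 at 25: take 130 of its 150 ; requirement met.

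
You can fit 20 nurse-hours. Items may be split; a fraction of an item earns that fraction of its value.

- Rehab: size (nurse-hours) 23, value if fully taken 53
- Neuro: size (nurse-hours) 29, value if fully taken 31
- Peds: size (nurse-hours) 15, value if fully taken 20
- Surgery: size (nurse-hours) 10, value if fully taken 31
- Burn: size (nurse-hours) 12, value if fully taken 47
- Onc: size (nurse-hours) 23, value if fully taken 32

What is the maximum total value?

Rank by value-to-size ratio: Burn 47/12≈3.92, Surgery 31/10≈3.1, Rehab 53/23≈2.3, Onc 32/23≈1.39, Peds 20/15≈1.33, Neuro 31/29≈1.07.
Take all of Burn (12 nurse-hours, value 47) — 8 nurse-hours left.
8 nurse-hours left: a 8/10 share of Surgery gives 31×8/10 = 24.8.
Total value = 71.8.

71.8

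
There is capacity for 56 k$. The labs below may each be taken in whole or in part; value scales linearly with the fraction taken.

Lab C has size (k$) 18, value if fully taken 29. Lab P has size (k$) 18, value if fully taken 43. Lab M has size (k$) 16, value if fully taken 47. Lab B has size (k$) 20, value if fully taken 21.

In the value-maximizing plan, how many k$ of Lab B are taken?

Best value per unit of size first: Lab M 47/16≈2.94, Lab P 43/18≈2.39, Lab C 29/18≈1.61, Lab B 21/20≈1.05.
Lab M: take in full, 16 k$ for value 47 ; 40 left.
Lab P: take in full, 18 k$ for value 43 ; 22 left.
All 18 k$ of Lab C fit (value 29) ; 4 remain.
4 k$ left: a 4/20 share of Lab B gives 21×4/20 = 4.2.

4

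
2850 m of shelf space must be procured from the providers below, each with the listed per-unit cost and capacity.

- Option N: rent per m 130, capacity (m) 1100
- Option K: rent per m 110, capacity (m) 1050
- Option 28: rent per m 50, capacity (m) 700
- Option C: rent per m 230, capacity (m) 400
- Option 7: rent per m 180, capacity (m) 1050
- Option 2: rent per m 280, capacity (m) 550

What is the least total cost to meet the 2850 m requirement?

Cheapest first:
Option 28 (50): use full 700 — 2150 m to go.
Take 1050 from Option K at 110 — need 1100 more.
Option N (130): use full 1100 — 0 m to go.
Option 7, Option C, Option 2: unused.
Cost = 700×50 + 1050×110 + 1100×130 = 293500.

293500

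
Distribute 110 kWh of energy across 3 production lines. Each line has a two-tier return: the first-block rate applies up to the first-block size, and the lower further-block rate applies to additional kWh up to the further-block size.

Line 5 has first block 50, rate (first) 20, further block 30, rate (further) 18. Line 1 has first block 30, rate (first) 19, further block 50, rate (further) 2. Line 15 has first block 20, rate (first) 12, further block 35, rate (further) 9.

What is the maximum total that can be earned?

Rank every tier by rate: Line 5/T1 20 > Line 1/T1 19 > Line 5/T2 18 > Line 15/T1 12 > Line 15/T2 9 > Line 1/T2 2.
Line 5 T1 at 20: fill all 50 → 60 left.
Line 1/T1 (19): +30 → 30 left.
Line 5 T2 at 18: fill all 30 → 0 left.
Total = 20×50 + 19×30 + 18×30 = 2110.

2110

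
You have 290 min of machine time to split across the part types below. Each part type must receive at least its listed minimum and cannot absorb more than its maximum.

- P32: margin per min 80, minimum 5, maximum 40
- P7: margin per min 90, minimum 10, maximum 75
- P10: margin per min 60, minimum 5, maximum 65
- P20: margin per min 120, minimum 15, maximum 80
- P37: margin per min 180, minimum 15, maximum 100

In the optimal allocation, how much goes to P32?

Meeting every minimum uses 5+10+5+15+15 = 50 min, leaving 240.
Highest margin per min first: P37 180 > P20 120 > P7 90 > P32 80 > P10 60.
Give P37 85 more to hit its cap of 100 → 155 left.
P20 takes 65 more to reach its cap of 80 → 90 left.
P7: +65 to 75 (cap) → 25 left.
Only 25 left; P32 takes them to reach 30.

30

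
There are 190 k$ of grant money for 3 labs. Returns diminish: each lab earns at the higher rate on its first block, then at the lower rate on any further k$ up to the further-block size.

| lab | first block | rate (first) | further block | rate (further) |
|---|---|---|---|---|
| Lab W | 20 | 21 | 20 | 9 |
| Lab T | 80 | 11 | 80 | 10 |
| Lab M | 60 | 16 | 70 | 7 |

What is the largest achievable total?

Rank every tier by rate: Lab W/T1 21 > Lab M/T1 16 > Lab T/T1 11 > Lab T/T2 10 > Lab W/T2 9 > Lab M/T2 7.
Lab W T1 at 21: fill all 20 ; 170 left.
Fill Lab M T1 block (60 at 16) ; 110 left.
Lab T/T1 (11): +80 ; 30 left.
Lab T T2 at 10: only 30 left, fill 30.
Total = 21×20 + 16×60 + 11×80 + 10×30 = 2560.

2560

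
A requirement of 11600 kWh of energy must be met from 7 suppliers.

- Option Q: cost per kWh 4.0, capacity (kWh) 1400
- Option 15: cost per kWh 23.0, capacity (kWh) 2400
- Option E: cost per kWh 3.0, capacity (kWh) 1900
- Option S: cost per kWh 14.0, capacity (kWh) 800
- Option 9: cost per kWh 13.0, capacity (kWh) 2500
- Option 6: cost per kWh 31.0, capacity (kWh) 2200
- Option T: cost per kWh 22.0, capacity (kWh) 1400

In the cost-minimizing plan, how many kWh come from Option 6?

Cheapest first:
Take 1900 from Option E at 3.0 ; need 9700 more.
Option Q (4.0): use full 1400 ; 8300 kWh to go.
Option 9 (13.0): use full 2500 ; 5800 kWh to go.
Take 800 from Option S at 14.0 ; need 5000 more.
Option T at 22.0: take all 1400 kWh ; 3600 still needed.
Option 15 at 23.0: take all 2400 kWh ; 1200 still needed.
Option 6 (31.0): take the remaining 1200 ; done.

1200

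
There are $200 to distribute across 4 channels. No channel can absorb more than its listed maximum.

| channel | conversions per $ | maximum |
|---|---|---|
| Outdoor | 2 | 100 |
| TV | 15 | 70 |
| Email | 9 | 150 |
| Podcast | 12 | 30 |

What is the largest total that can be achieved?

2310

Order the channels by conversions per $: TV 15 > Podcast 12 > Email 9 > Outdoor 2.
Give TV 70 to hit its cap of 70 — 130 left.
Podcast takes 30 to reach its cap of 30 — 100 left.
Email: +100 (room for 150) → 100. Pool exhausted.
Total = 15×70 + 9×100 + 12×30 = 2310.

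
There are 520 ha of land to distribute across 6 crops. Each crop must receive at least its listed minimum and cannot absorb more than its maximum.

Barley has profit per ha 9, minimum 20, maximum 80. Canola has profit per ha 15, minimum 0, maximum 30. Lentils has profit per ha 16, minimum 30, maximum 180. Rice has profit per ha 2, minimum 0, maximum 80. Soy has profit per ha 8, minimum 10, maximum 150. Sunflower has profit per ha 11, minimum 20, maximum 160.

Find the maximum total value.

6370

Meeting every minimum uses 20+0+30+0+10+20 = 80 ha, leaving 440.
Order the crops by profit per ha: Lentils 16 > Canola 15 > Sunflower 11 > Barley 9 > Soy 8 > Rice 2.
Lentils takes 150 more to reach its cap of 180 ; 290 left.
Canola takes 30 more to reach its cap of 30 ; 260 left.
Sunflower takes 140 more to reach its cap of 160 ; 120 left.
Barley: +60 to 80 (cap) ; 60 left.
Only 60 left; Soy takes them to reach 70.
Total = 9×80 + 15×30 + 16×180 + 8×70 + 11×160 = 6370.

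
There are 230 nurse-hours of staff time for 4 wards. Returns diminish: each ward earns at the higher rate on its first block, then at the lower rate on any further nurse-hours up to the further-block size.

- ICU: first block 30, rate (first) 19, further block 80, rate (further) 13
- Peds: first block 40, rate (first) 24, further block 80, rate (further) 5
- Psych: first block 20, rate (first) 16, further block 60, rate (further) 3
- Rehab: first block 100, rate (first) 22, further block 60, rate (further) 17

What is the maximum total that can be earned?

4750

Rank every tier by rate: Peds/T1 24 > Rehab/T1 22 > ICU/T1 19 > Rehab/T2 17 > Psych/T1 16 > ICU/T2 13 > Peds/T2 5 > Psych/T2 3.
Peds/T1 (24): +40 ; 190 left.
Rehab T1 at 22: fill all 100 ; 90 left.
ICU/T1 (19): +30 ; 60 left.
Rehab/T2 (17): +60 ; 0 left.
Total = 24×40 + 22×100 + 19×30 + 17×60 = 4750.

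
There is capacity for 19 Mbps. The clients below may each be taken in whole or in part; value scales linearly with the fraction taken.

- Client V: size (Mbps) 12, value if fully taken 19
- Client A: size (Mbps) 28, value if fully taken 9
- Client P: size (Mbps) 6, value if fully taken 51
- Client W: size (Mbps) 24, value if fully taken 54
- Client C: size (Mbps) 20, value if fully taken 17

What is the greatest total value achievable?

Sort by value density: Client P 51/6≈8.5, Client W 54/24≈2.25, Client V 19/12≈1.58, Client C 17/20≈0.85, Client A 9/28≈0.321.
All 6 Mbps of Client P fit (value 51) → 13 remain.
Fill the last 13 Mbps with part of Client W: 13/24 of it earns 29.25.
Total value = 80.25.

80.25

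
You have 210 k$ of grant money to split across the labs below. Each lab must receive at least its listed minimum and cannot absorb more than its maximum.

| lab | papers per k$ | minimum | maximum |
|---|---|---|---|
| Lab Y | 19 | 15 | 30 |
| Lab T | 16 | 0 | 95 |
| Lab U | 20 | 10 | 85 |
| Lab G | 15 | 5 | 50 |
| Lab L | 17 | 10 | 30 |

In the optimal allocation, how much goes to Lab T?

60

Meeting every minimum uses 15+0+10+5+10 = 40 k$, leaving 170.
Order the labs by papers per k$: Lab U 20 > Lab Y 19 > Lab L 17 > Lab T 16 > Lab G 15.
Give Lab U 75 more to hit its cap of 85 → 95 left.
Lab Y takes 15 more to reach its cap of 30 → 80 left.
Give Lab L 20 more to hit its cap of 30 → 60 left.
Lab T has room for 95 more but only 60 remain, so it gets 60.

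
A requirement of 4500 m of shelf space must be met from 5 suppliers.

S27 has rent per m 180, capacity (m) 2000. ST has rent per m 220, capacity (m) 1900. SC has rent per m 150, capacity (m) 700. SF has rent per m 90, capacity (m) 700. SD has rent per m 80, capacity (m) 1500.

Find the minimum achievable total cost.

576000

Use suppliers in increasing cost order.
SD (80): use full 1500 → 3000 m to go.
Take 700 from SF at 90 → need 2300 more.
SC at 150: take all 700 m → 1600 still needed.
Take 1600 from S27 at 180 to finish.
ST: unused.
Cost = 1500×80 + 700×90 + 700×150 + 1600×180 = 576000.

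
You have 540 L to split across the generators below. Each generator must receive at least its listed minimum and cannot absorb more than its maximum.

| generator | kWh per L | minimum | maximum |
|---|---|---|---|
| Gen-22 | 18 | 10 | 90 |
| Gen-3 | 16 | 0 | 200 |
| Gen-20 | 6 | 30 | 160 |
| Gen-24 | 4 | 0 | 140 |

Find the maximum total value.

6140

Meeting every minimum uses 10+0+30+0 = 40 L, leaving 500.
Order the generators by kWh per L: Gen-22 18 > Gen-3 16 > Gen-20 6 > Gen-24 4.
Gen-22: +80 to 90 (cap) ; 420 left.
Gen-3 takes 200 more to reach its cap of 200 ; 220 left.
Give Gen-20 130 more to hit its cap of 160 ; 90 left.
Only 90 left; Gen-24 takes them to reach 90.
Total = 18×90 + 16×200 + 6×160 + 4×90 = 6140.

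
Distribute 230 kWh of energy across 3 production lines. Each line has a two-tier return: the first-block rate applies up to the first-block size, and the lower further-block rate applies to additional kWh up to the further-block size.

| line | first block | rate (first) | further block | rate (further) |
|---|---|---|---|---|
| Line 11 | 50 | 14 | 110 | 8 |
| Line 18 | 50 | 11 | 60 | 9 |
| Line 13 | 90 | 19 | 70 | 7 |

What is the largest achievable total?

Treat each block as its own option and order by rate: Line 13/first 19 > Line 11/first 14 > Line 18/first 11 > Line 18/second 9 > Line 11/second 8 > Line 13/second 7.
Line 13/first (19): +90 — 140 left.
Line 11 first at 14: fill all 50 — 90 left.
Fill Line 18 first block (50 at 11) — 40 left.
Line 18 second at 9: only 40 left, fill 40.
Total = 19×90 + 14×50 + 11×50 + 9×40 = 3320.

3320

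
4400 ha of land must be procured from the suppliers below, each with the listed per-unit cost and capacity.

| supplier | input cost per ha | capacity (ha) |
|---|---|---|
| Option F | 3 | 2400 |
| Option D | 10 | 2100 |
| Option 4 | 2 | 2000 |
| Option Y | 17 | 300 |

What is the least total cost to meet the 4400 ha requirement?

11200

Cheapest first:
Option 4 (2): use full 2000 → 2400 ha to go.
Take 2400 from Option F at 3 → need 0 more.
Option D, Option Y: unused.
Cost = 2000×2 + 2400×3 = 11200.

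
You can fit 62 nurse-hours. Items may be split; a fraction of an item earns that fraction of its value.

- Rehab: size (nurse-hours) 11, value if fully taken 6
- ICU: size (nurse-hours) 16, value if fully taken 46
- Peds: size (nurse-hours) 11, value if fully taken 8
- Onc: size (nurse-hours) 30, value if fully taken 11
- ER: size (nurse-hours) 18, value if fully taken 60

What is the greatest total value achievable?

122.2

Sort by value density: ER 60/18≈3.33, ICU 46/16≈2.88, Peds 8/11≈0.727, Rehab 6/11≈0.545, Onc 11/30≈0.367.
ER: take in full, 18 nurse-hours for value 60 — 44 left.
Take all of ICU (16 nurse-hours, value 46) — 28 nurse-hours left.
Take all of Peds (11 nurse-hours, value 8) — 17 nurse-hours left.
Take all of Rehab (11 nurse-hours, value 6) — 6 nurse-hours left.
Fill the last 6 nurse-hours with part of Onc: 6/30 of it earns 2.2.
Total value = 122.2.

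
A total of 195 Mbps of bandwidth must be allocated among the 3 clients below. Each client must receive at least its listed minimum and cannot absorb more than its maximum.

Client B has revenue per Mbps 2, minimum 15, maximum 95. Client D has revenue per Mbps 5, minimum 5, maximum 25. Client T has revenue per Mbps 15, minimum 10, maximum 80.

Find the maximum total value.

1505

Meeting every minimum uses 15+5+10 = 30 Mbps, leaving 165.
Order the clients by revenue per Mbps: Client T 15 > Client D 5 > Client B 2.
Client T takes 70 more to reach its cap of 80 ; 95 left.
Give Client D 20 more to hit its cap of 25 ; 75 left.
Client B has room for 80 more but only 75 remain, so it gets 90.
Total = 2×90 + 5×25 + 15×80 = 1505.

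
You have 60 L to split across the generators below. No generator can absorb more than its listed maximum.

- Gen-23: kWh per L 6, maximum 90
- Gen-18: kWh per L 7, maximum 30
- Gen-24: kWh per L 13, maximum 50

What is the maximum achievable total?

720

Rank by kWh per L: Gen-24 13 > Gen-18 7 > Gen-23 6.
Gen-24: +50 to 50 (cap) — 10 left.
Gen-18: +10 (room for 30) → 10. Pool exhausted.
Total = 7×10 + 13×50 = 720.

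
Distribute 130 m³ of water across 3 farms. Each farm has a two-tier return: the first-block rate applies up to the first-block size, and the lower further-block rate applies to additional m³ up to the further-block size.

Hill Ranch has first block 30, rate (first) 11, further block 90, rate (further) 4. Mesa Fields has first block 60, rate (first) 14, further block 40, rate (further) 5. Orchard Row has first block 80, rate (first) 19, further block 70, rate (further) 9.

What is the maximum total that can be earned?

2220

Treat each block as its own option and order by rate: Orchard Row/first 19 > Mesa Fields/first 14 > Hill Ranch/first 11 > Orchard Row/second 9 > Mesa Fields/second 5 > Hill Ranch/second 4.
Fill Orchard Row first block (80 at 19) — 50 left.
50 remain; put them into Mesa Fields first at 14.
Total = 19×80 + 14×50 = 2220.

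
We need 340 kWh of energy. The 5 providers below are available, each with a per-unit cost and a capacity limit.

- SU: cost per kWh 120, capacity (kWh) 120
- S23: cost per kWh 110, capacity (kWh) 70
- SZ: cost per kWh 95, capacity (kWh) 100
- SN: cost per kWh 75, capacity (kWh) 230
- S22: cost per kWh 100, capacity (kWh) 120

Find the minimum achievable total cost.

Fill from the cheapest provider first.
SN at 75: take all 230 kWh ; 110 still needed.
SZ (95): use full 100 ; 10 kWh to go.
Take 10 from S22 at 100 to finish.
S23, SU: unused.
Cost = 230×75 + 100×95 + 10×100 = 27750.

27750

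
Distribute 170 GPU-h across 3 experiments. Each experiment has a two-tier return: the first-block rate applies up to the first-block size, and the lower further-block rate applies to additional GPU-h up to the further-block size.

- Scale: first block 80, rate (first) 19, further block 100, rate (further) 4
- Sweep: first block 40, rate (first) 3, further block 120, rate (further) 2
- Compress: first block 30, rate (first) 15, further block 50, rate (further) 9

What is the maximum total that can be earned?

2460

Rank every tier by rate: Scale/first 19 > Compress/first 15 > Compress/second 9 > Scale/second 4 > Sweep/first 3 > Sweep/second 2.
Scale first at 19: fill all 80 → 90 left.
Fill Compress first block (30 at 15) → 60 left.
Compress/second (9): +50 → 10 left.
Scale/second: +10 of 100 at 4; pool empty.
Total = 19×80 + 15×30 + 9×50 + 4×10 = 2460.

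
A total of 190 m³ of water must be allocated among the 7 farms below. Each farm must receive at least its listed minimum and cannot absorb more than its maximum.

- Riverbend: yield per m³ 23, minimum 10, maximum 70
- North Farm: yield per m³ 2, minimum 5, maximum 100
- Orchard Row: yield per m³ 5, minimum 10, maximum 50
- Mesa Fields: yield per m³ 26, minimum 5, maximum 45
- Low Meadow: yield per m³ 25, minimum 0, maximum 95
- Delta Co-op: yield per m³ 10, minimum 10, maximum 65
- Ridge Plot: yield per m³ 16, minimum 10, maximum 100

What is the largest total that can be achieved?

4210

Meeting every minimum uses 10+5+10+5+0+10+10 = 50 m³, leaving 140.
Highest yield per m³ first: Mesa Fields 26 > Low Meadow 25 > Riverbend 23 > Ridge Plot 16 > Delta Co-op 10 > Orchard Row 5 > North Farm 2.
Mesa Fields takes 40 more to reach its cap of 45 → 100 left.
Give Low Meadow 95 more to hit its cap of 95 → 5 left.
Riverbend: +5 (room for 60) → 15. Pool exhausted.
Total = 23×15 + 2×5 + 5×10 + 26×45 + 25×95 + 10×10 + 16×10 = 4210.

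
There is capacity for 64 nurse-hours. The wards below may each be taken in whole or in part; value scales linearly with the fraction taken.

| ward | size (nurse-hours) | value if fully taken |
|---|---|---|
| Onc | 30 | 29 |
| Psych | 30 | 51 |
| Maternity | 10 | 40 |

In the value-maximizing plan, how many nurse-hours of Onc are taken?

24

Rank by value-to-size ratio: Maternity 40/10≈4, Psych 51/30≈1.7, Onc 29/30≈0.967.
Take all of Maternity (10 nurse-hours, value 40) → 54 nurse-hours left.
All 30 nurse-hours of Psych fit (value 51) → 24 remain.
Fill the last 24 nurse-hours with part of Onc: 24/30 of it earns 23.2.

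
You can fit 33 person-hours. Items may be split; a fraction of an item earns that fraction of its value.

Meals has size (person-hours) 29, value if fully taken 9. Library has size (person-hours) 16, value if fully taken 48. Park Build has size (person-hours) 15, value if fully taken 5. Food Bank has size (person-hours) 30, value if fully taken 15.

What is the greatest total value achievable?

Best value per unit of size first: Library 48/16≈3, Food Bank 15/30≈0.5, Park Build 5/15≈0.333, Meals 9/29≈0.31.
All 16 person-hours of Library fit (value 48) ; 17 remain.
17 person-hours left: a 17/30 share of Food Bank gives 15×17/30 = 8.5.
Total value = 56.5.

56.5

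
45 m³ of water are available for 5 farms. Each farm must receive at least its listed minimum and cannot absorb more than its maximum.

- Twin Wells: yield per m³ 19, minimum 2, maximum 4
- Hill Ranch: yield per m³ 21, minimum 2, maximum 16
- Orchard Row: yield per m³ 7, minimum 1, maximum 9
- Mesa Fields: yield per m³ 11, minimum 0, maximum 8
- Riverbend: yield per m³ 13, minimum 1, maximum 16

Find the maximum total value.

Meeting every minimum uses 2+2+1+0+1 = 6 m³, leaving 39.
Order the farms by yield per m³: Hill Ranch 21 > Twin Wells 19 > Riverbend 13 > Mesa Fields 11 > Orchard Row 7.
Give Hill Ranch 14 more to hit its cap of 16 → 25 left.
Twin Wells takes 2 more to reach its cap of 4 → 23 left.
Riverbend: +15 to 16 (cap) → 8 left.
Give Mesa Fields 8 more to hit its cap of 8 → 0 left.
Total = 19×4 + 21×16 + 7×1 + 11×8 + 13×16 = 715.

715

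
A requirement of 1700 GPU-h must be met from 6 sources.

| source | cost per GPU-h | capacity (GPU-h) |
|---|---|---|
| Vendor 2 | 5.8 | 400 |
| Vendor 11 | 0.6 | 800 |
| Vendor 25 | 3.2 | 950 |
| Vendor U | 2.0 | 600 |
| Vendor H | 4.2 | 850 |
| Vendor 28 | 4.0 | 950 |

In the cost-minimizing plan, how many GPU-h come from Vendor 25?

Use sources in increasing cost order.
Take 800 from Vendor 11 at 0.6 ; need 900 more.
Vendor U at 2.0: take all 600 GPU-h ; 300 still needed.
Vendor 25 (3.2): take the remaining 300 ; done.
Vendor 28, Vendor H, Vendor 2: unused.

300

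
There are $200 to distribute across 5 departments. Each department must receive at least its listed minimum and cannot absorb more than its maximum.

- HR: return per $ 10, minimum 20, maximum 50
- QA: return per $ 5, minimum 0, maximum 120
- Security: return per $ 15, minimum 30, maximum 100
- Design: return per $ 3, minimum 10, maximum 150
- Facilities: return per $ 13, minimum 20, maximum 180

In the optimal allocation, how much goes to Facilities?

70

Meeting every minimum uses 20+0+30+10+20 = 80 $, leaving 120.
Highest return per $ first: Security 15 > Facilities 13 > HR 10 > QA 5 > Design 3.
Give Security 70 more to hit its cap of 100 — 50 left.
Only 50 left; Facilities takes them to reach 70.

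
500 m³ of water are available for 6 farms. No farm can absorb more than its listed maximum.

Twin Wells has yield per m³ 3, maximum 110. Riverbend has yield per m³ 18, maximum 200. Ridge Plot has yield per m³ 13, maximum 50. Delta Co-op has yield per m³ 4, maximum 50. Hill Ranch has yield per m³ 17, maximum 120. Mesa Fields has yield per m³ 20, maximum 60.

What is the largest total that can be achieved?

7750

Order the farms by yield per m³: Mesa Fields 20 > Riverbend 18 > Hill Ranch 17 > Ridge Plot 13 > Delta Co-op 4 > Twin Wells 3.
Mesa Fields takes 60 to reach its cap of 60 → 440 left.
Riverbend takes 200 to reach its cap of 200 → 240 left.
Hill Ranch takes 120 to reach its cap of 120 → 120 left.
Ridge Plot: +50 to 50 (cap) → 70 left.
Delta Co-op: +50 to 50 (cap) → 20 left.
Only 20 left; Twin Wells takes them to reach 20.
Total = 3×20 + 18×200 + 13×50 + 4×50 + 17×120 + 20×60 = 7750.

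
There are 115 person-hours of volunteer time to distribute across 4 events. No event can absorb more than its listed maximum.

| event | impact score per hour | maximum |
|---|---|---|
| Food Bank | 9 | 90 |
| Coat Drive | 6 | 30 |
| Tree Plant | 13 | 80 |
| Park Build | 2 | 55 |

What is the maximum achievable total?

1355

Rank by impact score per hour: Tree Plant 13 > Food Bank 9 > Coat Drive 6 > Park Build 2.
Give Tree Plant 80 to hit its cap of 80 ; 35 left.
Only 35 left; Food Bank takes them to reach 35.
Total = 9×35 + 13×80 = 1355.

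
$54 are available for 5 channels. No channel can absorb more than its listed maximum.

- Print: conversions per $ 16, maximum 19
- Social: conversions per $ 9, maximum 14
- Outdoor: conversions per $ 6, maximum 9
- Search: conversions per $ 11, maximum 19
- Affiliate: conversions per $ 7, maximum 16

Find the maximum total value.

653

Rank by conversions per $: Print 16 > Search 11 > Social 9 > Affiliate 7 > Outdoor 6.
Print: +19 to 19 (cap) → 35 left.
Give Search 19 to hit its cap of 19 → 16 left.
Social: +14 to 14 (cap) → 2 left.
Affiliate has room for 16 but only 2 remain, so it gets 2.
Total = 16×19 + 9×14 + 11×19 + 7×2 = 653.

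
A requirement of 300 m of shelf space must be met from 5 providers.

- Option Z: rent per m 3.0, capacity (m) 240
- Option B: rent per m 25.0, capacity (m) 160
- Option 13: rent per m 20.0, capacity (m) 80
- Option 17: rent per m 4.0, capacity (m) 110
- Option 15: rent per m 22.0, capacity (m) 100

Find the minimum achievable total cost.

960

Fill from the cheapest provider first.
Option Z (3.0): use full 240 → 60 m to go.
Take 60 from Option 17 at 4.0 to finish.
Option 13, Option 15, Option B: unused.
Cost = 240×3.0 + 60×4.0 = 960.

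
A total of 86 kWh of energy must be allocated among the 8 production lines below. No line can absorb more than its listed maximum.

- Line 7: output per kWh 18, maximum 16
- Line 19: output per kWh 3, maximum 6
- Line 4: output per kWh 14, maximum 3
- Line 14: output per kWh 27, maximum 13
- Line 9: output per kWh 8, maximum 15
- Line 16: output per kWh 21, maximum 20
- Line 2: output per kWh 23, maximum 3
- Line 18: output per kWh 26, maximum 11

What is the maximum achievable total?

Highest output per kWh first: Line 14 27 > Line 18 26 > Line 2 23 > Line 16 21 > Line 7 18 > Line 4 14 > Line 9 8 > Line 19 3.
Give Line 14 13 to hit its cap of 13 → 73 left.
Give Line 18 11 to hit its cap of 11 → 62 left.
Line 2 takes 3 to reach its cap of 3 → 59 left.
Give Line 16 20 to hit its cap of 20 → 39 left.
Line 7: +16 to 16 (cap) → 23 left.
Line 4 takes 3 to reach its cap of 3 → 20 left.
Line 9 takes 15 to reach its cap of 15 → 5 left.
Only 5 left; Line 19 takes them to reach 5.
Total = 18×16 + 3×5 + 14×3 + 27×13 + 8×15 + 21×20 + 23×3 + 26×11 = 1591.

1591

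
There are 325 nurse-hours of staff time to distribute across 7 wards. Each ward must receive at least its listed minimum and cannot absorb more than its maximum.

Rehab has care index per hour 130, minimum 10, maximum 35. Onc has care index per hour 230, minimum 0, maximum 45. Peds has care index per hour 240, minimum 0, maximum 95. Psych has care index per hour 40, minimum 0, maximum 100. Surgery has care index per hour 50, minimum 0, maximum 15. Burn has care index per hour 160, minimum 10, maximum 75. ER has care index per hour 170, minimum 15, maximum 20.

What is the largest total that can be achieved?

55450

Meeting every minimum uses 10+0+0+0+0+10+15 = 35 nurse-hours, leaving 290.
Highest care index per hour first: Peds 240 > Onc 230 > ER 170 > Burn 160 > Rehab 130 > Surgery 50 > Psych 40.
Peds: +95 to 95 (cap) — 195 left.
Onc: +45 to 45 (cap) — 150 left.
ER: +5 to 20 (cap) — 145 left.
Burn: +65 to 75 (cap) — 80 left.
Give Rehab 25 more to hit its cap of 35 — 55 left.
Surgery: +15 to 15 (cap) — 40 left.
Psych: +40 (room for 100) → 40. Pool exhausted.
Total = 130×35 + 230×45 + 240×95 + 40×40 + 50×15 + 160×75 + 170×20 = 55450.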